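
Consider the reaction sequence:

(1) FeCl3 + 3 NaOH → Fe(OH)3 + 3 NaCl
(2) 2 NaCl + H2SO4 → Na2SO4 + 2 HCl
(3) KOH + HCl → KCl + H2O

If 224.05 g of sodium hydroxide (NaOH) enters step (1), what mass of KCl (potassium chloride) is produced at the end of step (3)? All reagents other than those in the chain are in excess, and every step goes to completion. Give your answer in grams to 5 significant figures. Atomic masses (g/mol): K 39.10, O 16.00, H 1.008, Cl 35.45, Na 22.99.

M(NaOH) = 22.99 + 16.00 + 1.008 = 39.998 g/mol.
M(KCl) = 39.10 + 35.45 = 74.55 g/mol.
n(NaOH) = 224.05 / 39.998 = 5.60153 mol.
Reaction (1): NaOH→NaCl ratio 3:3 ⇒ n(NaCl) = 5.60153 mol.
Reaction (2): NaCl→HCl ratio 2:2 ⇒ n(HCl) = 5.60153 mol.
Reaction (3): HCl→KCl ratio 1:1 ⇒ n(KCl) = 5.60153 mol.
Mass of KCl = 5.60153 × 74.55 = 417.594 g.

417.59 g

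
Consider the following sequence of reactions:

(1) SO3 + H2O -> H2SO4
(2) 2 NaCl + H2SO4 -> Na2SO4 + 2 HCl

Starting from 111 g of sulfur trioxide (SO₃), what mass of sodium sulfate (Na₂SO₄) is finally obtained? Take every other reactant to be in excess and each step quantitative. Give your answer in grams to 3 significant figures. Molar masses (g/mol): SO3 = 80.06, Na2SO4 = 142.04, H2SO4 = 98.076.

n(SO3) = 111.0 / 80.06 = 1.386 mol.
Step 1 gives a 1:1 ratio of SO3 to H2SO4, so n(H2SO4) = 1.386 mol.
In step 2 the H2SO4:Na2SO4 ratio is 1:1, so n(Na2SO4) = 1.386 mol.
Mass of Na2SO4 = 1.386 × 142.04 = 196.9 g.

197 g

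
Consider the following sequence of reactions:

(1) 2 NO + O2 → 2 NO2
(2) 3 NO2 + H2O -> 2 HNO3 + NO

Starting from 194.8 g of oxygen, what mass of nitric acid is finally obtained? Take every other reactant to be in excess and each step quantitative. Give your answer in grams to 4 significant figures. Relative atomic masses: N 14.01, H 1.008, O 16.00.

M(O2) = 2(16.00) = 32.00 g/mol.
M(HNO3) = 1.008 + 14.01 + 3(16.00) = 63.018 g/mol.
n(O2) = 194.80 / 32.00 = 6.0875 mol.
Step 1 gives a 1:2 ratio of O2 to NO2, so n(NO2) = 12.175 mol.
In step 2 the NO2:HNO3 ratio is 3:2, so n(HNO3) = 8.1167 mol.
Mass of HNO3 = 8.1167 × 63.018 = 511.50 g.

511.5 g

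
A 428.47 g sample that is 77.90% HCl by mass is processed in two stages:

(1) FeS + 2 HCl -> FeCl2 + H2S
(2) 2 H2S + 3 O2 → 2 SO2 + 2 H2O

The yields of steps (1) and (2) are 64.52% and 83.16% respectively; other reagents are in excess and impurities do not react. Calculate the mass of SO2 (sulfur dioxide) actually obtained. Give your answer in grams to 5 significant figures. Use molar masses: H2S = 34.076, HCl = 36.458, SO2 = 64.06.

Pure HCl = 428.47 × 0.7790 = 333.778 g.
n(HCl) = 333.778 / 36.458 = 9.15514 mol.
Step 1 (HCl:H2S = 2:1): theoretical n(H2S) = 4.57757 mol; at 64.52% yield, n(H2S) = 2.95345 mol.
Step 2 (H2S:SO2 = 2:2): theoretical n(SO2) = 2.95345 mol, so theoretical mass = 2.95345 × 64.06 = 189.198 g.
At 83.16% yield, actual mass of SO2 = 189.198 × 0.8316 = 157.337 g.

157.34 g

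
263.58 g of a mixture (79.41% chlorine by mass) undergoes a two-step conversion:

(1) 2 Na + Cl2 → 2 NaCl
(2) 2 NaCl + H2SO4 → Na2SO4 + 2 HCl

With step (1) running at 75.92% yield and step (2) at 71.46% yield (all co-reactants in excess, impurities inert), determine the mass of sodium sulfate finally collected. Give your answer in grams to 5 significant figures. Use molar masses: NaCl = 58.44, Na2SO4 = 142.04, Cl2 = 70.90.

Pure Cl2 = 263.58 × 0.7941 = 209.309 g.
n(Cl2) = 209.309 / 70.90 = 2.95217 mol.
Step 1 (Cl2:NaCl = 1:2): theoretical n(NaCl) = 5.90434 mol; at 75.92% yield, n(NaCl) = 4.48258 mol.
Step 2 (NaCl:Na2SO4 = 2:1): theoretical n(Na2SO4) = 2.24129 mol, so theoretical mass = 2.24129 × 142.04 = 318.353 g.
At 71.46% yield, actual mass of Na2SO4 = 318.353 × 0.7146 = 227.495 g.

227.49 g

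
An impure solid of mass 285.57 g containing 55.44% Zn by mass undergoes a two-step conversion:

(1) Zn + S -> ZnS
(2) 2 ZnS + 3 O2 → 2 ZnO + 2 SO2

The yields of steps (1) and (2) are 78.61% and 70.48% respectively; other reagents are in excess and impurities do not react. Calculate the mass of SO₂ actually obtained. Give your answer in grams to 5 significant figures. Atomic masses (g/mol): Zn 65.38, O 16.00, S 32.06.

85.945 g

Pure Zn = 285.57 × 0.5544 = 158.320 g.
M(Zn) = 65.38 g/mol.
M(SO2) = 32.06 + 2(16.00) = 64.06 g/mol.
n(Zn) = 158.320 / 65.38 = 2.42154 mol.
Step 1 (Zn:ZnS = 1:1): theoretical n(ZnS) = 2.42154 mol; at 78.61% yield, n(ZnS) = 1.90357 mol.
Step 2 (ZnS:SO2 = 2:2): theoretical n(SO2) = 1.90357 mol, so theoretical mass = 1.90357 × 64.06 = 121.943 g.
At 70.48% yield, actual mass of SO2 = 121.943 × 0.7048 = 85.9452 g.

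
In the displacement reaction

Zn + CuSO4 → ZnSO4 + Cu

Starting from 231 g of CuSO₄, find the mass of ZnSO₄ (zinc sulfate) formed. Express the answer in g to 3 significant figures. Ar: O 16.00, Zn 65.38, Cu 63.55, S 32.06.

234 g

M(CuSO4) = 63.55 + 32.06 + 4(16.00) = 159.61 g/mol.
M(ZnSO4) = 65.38 + 32.06 + 4(16.00) = 161.44 g/mol.
n(CuSO4) = 231.0 g / 159.61 g/mol = 1.447 mol.
From the equation the CuSO4:ZnSO4 mole ratio is 1:1, so n(ZnSO4) = 1.447 × 1/1 = 1.447 mol.
Mass of ZnSO4 = 1.447 mol × 161.44 g/mol = 233.6 g.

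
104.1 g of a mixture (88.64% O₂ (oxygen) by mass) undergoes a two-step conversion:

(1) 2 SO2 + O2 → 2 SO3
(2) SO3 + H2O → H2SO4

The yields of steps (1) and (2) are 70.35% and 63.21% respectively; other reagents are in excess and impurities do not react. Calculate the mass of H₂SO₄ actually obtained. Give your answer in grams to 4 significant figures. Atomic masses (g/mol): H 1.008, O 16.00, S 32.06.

Pure O2 = 104.1 × 0.8864 = 92.274 g.
M(O2) = 2(16.00) = 32.00 g/mol.
M(H2SO4) = 2(1.008) + 32.06 + 4(16.00) = 98.076 g/mol.
n(O2) = 92.274 / 32.00 = 2.8836 mol.
Step 1 (O2:SO3 = 1:2): theoretical n(SO3) = 5.7671 mol; at 70.35% yield, n(SO3) = 4.0572 mol.
Step 2 (SO3:H2SO4 = 1:1): theoretical n(H2SO4) = 4.0572 mol, so theoretical mass = 4.0572 × 98.076 = 397.91 g.
At 63.21% yield, actual mass of H2SO4 = 397.91 × 0.6321 = 251.52 g.

251.5 g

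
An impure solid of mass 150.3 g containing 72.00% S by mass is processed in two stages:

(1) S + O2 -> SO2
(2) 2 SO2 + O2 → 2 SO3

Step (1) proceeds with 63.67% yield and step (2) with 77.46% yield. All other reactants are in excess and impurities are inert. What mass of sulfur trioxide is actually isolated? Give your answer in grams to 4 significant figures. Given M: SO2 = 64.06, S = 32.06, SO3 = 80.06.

133.3 g

Pure S = 150.3 × 0.7200 = 108.22 g.
n(S) = 108.22 / 32.06 = 3.3754 mol.
Step 1 (S:SO2 = 1:1): theoretical n(SO2) = 3.3754 mol; at 63.67% yield, n(SO2) = 2.1491 mol.
Step 2 (SO2:SO3 = 2:2): theoretical n(SO3) = 2.1491 mol, so theoretical mass = 2.1491 × 80.06 = 172.06 g.
At 77.46% yield, actual mass of SO3 = 172.06 × 0.7746 = 133.28 g.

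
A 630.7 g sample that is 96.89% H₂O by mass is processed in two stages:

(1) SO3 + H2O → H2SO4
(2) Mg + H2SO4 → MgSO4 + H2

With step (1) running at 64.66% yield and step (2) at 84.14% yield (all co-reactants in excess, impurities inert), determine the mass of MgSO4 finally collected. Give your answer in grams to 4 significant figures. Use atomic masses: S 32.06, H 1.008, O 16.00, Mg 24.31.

2221 g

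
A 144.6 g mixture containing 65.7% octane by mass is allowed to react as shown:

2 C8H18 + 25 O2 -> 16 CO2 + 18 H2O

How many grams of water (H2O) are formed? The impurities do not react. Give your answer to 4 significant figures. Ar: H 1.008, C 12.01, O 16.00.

Mass of pure C8H18 = 144.6 g × 0.657 = 95.002 g.
M(C8H18) = 8(12.01) + 18(1.008) = 114.224 g/mol.
M(H2O) = 2(1.008) + 16.00 = 18.016 g/mol.
n(C8H18) = 95.002 g / 114.224 g/mol = 0.83172 mol.
From the equation the C8H18:H2O mole ratio is 2:18, so n(H2O) = 0.83172 × 18/2 = 7.4855 mol.
Mass of H2O = 7.4855 mol × 18.016 g/mol = 134.86 g.

134.9 g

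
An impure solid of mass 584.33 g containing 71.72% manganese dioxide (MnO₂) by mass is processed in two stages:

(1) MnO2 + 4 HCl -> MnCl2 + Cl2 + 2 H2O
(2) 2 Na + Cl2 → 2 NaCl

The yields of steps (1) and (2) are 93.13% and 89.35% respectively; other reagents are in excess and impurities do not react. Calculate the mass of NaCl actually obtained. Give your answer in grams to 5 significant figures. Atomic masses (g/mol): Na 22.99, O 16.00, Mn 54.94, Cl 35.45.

468.82 g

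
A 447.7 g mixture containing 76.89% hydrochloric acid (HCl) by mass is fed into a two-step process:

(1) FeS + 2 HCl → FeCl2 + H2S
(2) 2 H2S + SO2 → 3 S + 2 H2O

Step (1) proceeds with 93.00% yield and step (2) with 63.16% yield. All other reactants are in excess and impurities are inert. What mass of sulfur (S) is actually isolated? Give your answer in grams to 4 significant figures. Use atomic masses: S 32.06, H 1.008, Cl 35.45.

133.4 g

Pure HCl = 447.7 × 0.7689 = 344.24 g.
M(HCl) = 1.008 + 35.45 = 36.458 g/mol.
M(S) = 32.06 g/mol.
n(HCl) = 344.24 / 36.458 = 9.4420 mol.
Step 1 (HCl:H2S = 2:1): theoretical n(H2S) = 4.7210 mol; at 93.00% yield, n(H2S) = 4.3905 mol.
Step 2 (H2S:S = 2:3): theoretical n(S) = 6.5858 mol, so theoretical mass = 6.5858 × 32.06 = 211.14 g.
At 63.16% yield, actual mass of S = 211.14 × 0.6316 = 133.36 g.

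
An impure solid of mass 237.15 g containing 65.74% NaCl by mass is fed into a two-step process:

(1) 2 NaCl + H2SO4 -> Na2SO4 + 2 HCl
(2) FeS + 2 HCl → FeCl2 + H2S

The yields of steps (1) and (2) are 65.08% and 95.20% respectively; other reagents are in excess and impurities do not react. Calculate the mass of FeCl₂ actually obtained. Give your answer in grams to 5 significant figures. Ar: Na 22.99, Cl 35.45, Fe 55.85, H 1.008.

104.75 g

Pure NaCl = 237.15 × 0.6574 = 155.902 g.
M(NaCl) = 22.99 + 35.45 = 58.44 g/mol.
M(FeCl2) = 55.85 + 2(35.45) = 126.75 g/mol.
n(NaCl) = 155.902 / 58.44 = 2.66773 mol.
Step 1 (NaCl:HCl = 2:2): theoretical n(HCl) = 2.66773 mol; at 65.08% yield, n(HCl) = 1.73616 mol.
Step 2 (HCl:FeCl2 = 2:1): theoretical n(FeCl2) = 0.868081 mol, so theoretical mass = 0.868081 × 126.75 = 110.029 g.
At 95.20% yield, actual mass of FeCl2 = 110.029 × 0.9520 = 104.748 g.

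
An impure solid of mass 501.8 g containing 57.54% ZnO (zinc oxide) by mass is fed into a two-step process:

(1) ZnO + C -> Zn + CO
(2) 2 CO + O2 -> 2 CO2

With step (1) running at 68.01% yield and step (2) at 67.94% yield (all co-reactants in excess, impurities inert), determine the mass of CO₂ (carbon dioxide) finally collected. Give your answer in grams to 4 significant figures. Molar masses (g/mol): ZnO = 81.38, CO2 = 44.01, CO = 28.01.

Pure ZnO = 501.8 × 0.5754 = 288.74 g.
n(ZnO) = 288.74 / 81.38 = 3.5480 mol.
Step 1 (ZnO:CO = 1:1): theoretical n(CO) = 3.5480 mol; at 68.01% yield, n(CO) = 2.4130 mol.
Step 2 (CO:CO2 = 2:2): theoretical n(CO2) = 2.4130 mol, so theoretical mass = 2.4130 × 44.01 = 106.20 g.
At 67.94% yield, actual mass of CO2 = 106.20 × 0.6794 = 72.149 g.

72.15 g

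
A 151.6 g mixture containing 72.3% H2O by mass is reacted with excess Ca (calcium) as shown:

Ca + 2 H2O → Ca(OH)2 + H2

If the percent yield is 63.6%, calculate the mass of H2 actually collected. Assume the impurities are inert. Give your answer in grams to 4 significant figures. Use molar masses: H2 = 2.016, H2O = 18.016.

3.900 g

Pure H2O available = 151.6 g × 0.723 = 109.61 g.
n(H2O) = 109.61 g / 18.016 g/mol = 6.0839 mol.
From the equation the H2O:H2 mole ratio is 2:1, so n(H2) = 6.0839 × 1/2 = 3.0419 mol.
Mass of H2 = 3.0419 mol × 2.016 g/mol = 6.1325 g.
Actual mass collected = 6.1325 g × 0.636 = 3.9003 g.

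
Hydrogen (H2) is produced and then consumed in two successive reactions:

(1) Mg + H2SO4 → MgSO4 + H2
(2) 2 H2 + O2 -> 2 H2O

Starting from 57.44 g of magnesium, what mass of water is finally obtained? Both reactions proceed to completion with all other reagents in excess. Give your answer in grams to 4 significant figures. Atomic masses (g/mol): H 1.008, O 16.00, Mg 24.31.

42.57 g

M(Mg) = 24.31 g/mol.
M(H2O) = 2(1.008) + 16.00 = 18.016 g/mol.
n(Mg) = 57.440 / 24.31 = 2.3628 mol.
Step 1 gives a 1:1 ratio of Mg to H2, so n(H2) = 2.3628 mol.
In step 2 the H2:H2O ratio is 2:2, so n(H2O) = 2.3628 mol.
Mass of H2O = 2.3628 × 18.016 = 42.568 g.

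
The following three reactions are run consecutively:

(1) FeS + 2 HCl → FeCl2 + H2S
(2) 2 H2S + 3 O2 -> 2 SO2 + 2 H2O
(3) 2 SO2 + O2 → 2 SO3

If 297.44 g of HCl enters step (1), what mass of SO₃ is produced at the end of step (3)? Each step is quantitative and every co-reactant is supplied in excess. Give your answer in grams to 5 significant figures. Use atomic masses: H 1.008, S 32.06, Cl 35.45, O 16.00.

326.58 g

M(HCl) = 1.008 + 35.45 = 36.458 g/mol.
M(SO3) = 32.06 + 3(16.00) = 80.06 g/mol.
n(HCl) = 297.44 / 36.458 = 8.15843 mol.
Reaction (1): HCl→H2S ratio 2:1 ⇒ n(H2S) = 4.07921 mol.
Reaction (2): H2S→SO2 ratio 2:2 ⇒ n(SO2) = 4.07921 mol.
Reaction (3): SO2→SO3 ratio 2:2 ⇒ n(SO3) = 4.07921 mol.
Mass of SO3 = 4.07921 × 80.06 = 326.582 g.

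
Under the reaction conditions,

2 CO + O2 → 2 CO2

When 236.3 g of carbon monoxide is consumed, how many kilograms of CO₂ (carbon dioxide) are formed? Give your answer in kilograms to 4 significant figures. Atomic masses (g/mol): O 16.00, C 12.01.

M(CO) = 12.01 + 16.00 = 28.01 g/mol.
M(CO2) = 12.01 + 2(16.00) = 44.01 g/mol.
n(CO) = 236.30 g / 28.01 g/mol = 8.4363 mol.
From the equation the CO:CO2 mole ratio is 2:2, so n(CO2) = 8.4363 × 2/2 = 8.4363 mol.
Mass of CO2 = 8.4363 mol × 44.01 g/mol = 371.28 g.
Converting to kg: 371.28 g = 0.3713 kg.

0.3713 kg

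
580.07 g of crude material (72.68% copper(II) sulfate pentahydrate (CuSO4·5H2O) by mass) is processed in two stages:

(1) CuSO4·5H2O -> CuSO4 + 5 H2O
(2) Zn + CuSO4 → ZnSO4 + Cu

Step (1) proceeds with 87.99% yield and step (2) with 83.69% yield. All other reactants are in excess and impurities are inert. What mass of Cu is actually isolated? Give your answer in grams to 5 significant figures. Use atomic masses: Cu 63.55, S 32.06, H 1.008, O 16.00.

Pure CuSO4·5H2O = 580.07 × 0.7268 = 421.595 g.
M(CuSO4·5H2O) = 63.55 + 32.06 + 9(16.00) + 10(1.008) = 249.69 g/mol.
M(Cu) = 63.55 g/mol.
n(CuSO4·5H2O) = 421.595 / 249.69 = 1.68847 mol.
Step 1 (CuSO4·5H2O:CuSO4 = 1:1): theoretical n(CuSO4) = 1.68847 mol; at 87.99% yield, n(CuSO4) = 1.48569 mol.
Step 2 (CuSO4:Cu = 1:1): theoretical n(Cu) = 1.48569 mol, so theoretical mass = 1.48569 × 63.55 = 94.4154 g.
At 83.69% yield, actual mass of Cu = 94.4154 × 0.8369 = 79.0163 g.

79.016 g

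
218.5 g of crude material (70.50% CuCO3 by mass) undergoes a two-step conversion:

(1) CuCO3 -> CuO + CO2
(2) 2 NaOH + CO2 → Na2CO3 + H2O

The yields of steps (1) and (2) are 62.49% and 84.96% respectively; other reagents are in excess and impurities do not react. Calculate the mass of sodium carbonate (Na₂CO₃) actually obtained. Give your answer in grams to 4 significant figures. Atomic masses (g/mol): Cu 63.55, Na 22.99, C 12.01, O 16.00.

Pure CuCO3 = 218.5 × 0.7050 = 154.04 g.
M(CuCO3) = 63.55 + 12.01 + 3(16.00) = 123.56 g/mol.
M(Na2CO3) = 2(22.99) + 12.01 + 3(16.00) = 105.99 g/mol.
n(CuCO3) = 154.04 / 123.56 = 1.2467 mol.
Step 1 (CuCO3:CO2 = 1:1): theoretical n(CO2) = 1.2467 mol; at 62.49% yield, n(CO2) = 0.77906 mol.
Step 2 (CO2:Na2CO3 = 1:1): theoretical n(Na2CO3) = 0.77906 mol, so theoretical mass = 0.77906 × 105.99 = 82.573 g.
At 84.96% yield, actual mass of Na2CO3 = 82.573 × 0.8496 = 70.154 g.

70.15 g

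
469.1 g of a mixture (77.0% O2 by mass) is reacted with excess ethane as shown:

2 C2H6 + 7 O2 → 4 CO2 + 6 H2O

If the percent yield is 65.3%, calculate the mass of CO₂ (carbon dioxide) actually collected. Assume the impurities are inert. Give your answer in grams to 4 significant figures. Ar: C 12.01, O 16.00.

Pure O2 available = 469.1 g × 0.770 = 361.21 g.
M(O2) = 2(16.00) = 32.00 g/mol.
M(CO2) = 12.01 + 2(16.00) = 44.01 g/mol.
n(O2) = 361.21 g / 32.00 g/mol = 11.288 mol.
From the equation the O2:CO2 mole ratio is 7:4, so n(CO2) = 11.288 × 4/7 = 6.4501 mol.
Mass of CO2 = 6.4501 mol × 44.01 g/mol = 283.87 g.
Actual mass collected = 283.87 g × 0.653 = 185.37 g.

185.4 g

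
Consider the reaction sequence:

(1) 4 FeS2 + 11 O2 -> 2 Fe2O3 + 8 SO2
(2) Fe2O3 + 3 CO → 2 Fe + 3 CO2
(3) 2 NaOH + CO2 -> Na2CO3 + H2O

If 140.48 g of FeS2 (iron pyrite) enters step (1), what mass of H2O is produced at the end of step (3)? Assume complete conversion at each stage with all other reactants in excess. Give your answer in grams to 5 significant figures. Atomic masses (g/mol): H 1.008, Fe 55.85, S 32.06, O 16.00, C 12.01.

31.644 g

M(FeS2) = 55.85 + 2(32.06) = 119.97 g/mol.
M(H2O) = 2(1.008) + 16.00 = 18.016 g/mol.
n(FeS2) = 140.48 / 119.97 = 1.17096 mol.
Reaction (1): FeS2→Fe2O3 ratio 4:2 ⇒ n(Fe2O3) = 0.585480 mol.
Reaction (2): Fe2O3→CO2 ratio 1:3 ⇒ n(CO2) = 1.75644 mol.
Reaction (3): CO2→H2O ratio 1:1 ⇒ n(H2O) = 1.75644 mol.
Mass of H2O = 1.75644 × 18.016 = 31.6440 g.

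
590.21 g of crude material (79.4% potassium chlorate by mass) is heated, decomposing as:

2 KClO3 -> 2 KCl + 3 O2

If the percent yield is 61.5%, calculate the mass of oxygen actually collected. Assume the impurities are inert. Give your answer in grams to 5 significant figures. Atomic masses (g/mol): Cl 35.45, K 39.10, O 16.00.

Pure KClO3 available = 590.21 g × 0.794 = 468.627 g.
M(KClO3) = 39.10 + 35.45 + 3(16.00) = 122.55 g/mol.
M(O2) = 2(16.00) = 32.00 g/mol.
n(KClO3) = 468.627 g / 122.55 g/mol = 3.82396 mol.
From the equation the KClO3:O2 mole ratio is 2:3, so n(O2) = 3.82396 × 3/2 = 5.73595 mol.
Mass of O2 = 5.73595 mol × 32.00 g/mol = 183.550 g.
Actual mass collected = 183.550 g × 0.615 = 112.883 g.

112.88 g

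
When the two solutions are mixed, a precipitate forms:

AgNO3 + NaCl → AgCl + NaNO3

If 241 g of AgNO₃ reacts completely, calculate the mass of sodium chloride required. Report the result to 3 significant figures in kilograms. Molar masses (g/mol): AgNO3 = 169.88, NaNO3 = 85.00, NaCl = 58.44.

n(AgNO3) = 241.0 g / 169.88 g/mol = 1.419 mol.
From the equation the AgNO3:NaCl mole ratio is 1:1, so n(NaCl) = 1.419 × 1/1 = 1.419 mol.
Mass of NaCl = 1.419 mol × 58.44 g/mol = 82.91 g.
Converting to kg: 82.91 g = 0.0829 kg.

0.0829 kg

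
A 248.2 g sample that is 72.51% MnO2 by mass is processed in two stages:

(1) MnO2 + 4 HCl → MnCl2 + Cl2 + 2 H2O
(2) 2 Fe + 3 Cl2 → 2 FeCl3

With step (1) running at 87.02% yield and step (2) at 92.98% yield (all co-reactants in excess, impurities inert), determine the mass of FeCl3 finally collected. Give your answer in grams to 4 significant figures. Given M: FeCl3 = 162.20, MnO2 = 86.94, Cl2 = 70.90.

181.1 g

Pure MnO2 = 248.2 × 0.7251 = 179.97 g.
n(MnO2) = 179.97 / 86.94 = 2.0700 mol.
Step 1 (MnO2:Cl2 = 1:1): theoretical n(Cl2) = 2.0700 mol; at 87.02% yield, n(Cl2) = 1.8014 mol.
Step 2 (Cl2:FeCl3 = 3:2): theoretical n(FeCl3) = 1.2009 mol, so theoretical mass = 1.2009 × 162.20 = 194.79 g.
At 92.98% yield, actual mass of FeCl3 = 194.79 × 0.9298 = 181.11 g.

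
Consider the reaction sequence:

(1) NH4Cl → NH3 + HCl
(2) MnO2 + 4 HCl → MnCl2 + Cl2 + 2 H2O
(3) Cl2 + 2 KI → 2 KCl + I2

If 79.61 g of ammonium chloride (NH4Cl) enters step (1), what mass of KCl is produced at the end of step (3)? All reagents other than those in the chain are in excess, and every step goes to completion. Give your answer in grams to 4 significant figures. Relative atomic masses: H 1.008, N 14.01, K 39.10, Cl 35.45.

55.47 g

M(NH4Cl) = 14.01 + 4(1.008) + 35.45 = 53.492 g/mol.
M(KCl) = 39.10 + 35.45 = 74.55 g/mol.
n(NH4Cl) = 79.61 / 53.492 = 1.4883 mol.
Reaction (1): NH4Cl→HCl ratio 1:1 ⇒ n(HCl) = 1.4883 mol.
Reaction (2): HCl→Cl2 ratio 4:1 ⇒ n(Cl2) = 0.37206 mol.
Reaction (3): Cl2→KCl ratio 1:2 ⇒ n(KCl) = 0.74413 mol.
Mass of KCl = 0.74413 × 74.55 = 55.475 g.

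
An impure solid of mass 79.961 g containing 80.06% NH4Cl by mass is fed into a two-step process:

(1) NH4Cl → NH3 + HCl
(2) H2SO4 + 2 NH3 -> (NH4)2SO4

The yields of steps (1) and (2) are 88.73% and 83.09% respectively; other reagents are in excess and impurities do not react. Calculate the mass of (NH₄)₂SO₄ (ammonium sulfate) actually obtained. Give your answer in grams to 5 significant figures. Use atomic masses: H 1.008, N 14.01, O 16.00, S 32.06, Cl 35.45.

Pure NH4Cl = 79.961 × 0.8006 = 64.0168 g.
M(NH4Cl) = 14.01 + 4(1.008) + 35.45 = 53.492 g/mol.
M((NH4)2SO4) = 2(14.01) + 8(1.008) + 32.06 + 4(16.00) = 132.144 g/mol.
n(NH4Cl) = 64.0168 / 53.492 = 1.19675 mol.
Step 1 (NH4Cl:NH3 = 1:1): theoretical n(NH3) = 1.19675 mol; at 88.73% yield, n(NH3) = 1.06188 mol.
Step 2 (NH3:(NH4)2SO4 = 2:1): theoretical n((NH4)2SO4) = 0.530940 mol, so theoretical mass = 0.530940 × 132.144 = 70.1605 g.
At 83.09% yield, actual mass of (NH4)2SO4 = 70.1605 × 0.8309 = 58.2964 g.

58.296 g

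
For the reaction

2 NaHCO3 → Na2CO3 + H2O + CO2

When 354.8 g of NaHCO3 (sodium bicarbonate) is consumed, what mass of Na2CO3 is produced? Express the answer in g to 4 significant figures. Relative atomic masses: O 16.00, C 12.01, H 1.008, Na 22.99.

M(NaHCO3) = 22.99 + 1.008 + 12.01 + 3(16.00) = 84.008 g/mol.
M(Na2CO3) = 2(22.99) + 12.01 + 3(16.00) = 105.99 g/mol.
n(NaHCO3) = 354.80 g / 84.008 g/mol = 4.2234 mol.
From the equation the NaHCO3:Na2CO3 mole ratio is 2:1, so n(Na2CO3) = 4.2234 × 1/2 = 2.1117 mol.
Mass of Na2CO3 = 2.1117 mol × 105.99 g/mol = 223.82 g.

223.8 g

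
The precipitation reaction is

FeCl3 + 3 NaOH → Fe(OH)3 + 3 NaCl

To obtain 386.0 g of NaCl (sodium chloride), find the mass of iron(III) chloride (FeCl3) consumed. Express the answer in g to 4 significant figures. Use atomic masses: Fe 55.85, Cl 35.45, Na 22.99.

M(NaCl) = 22.99 + 35.45 = 58.44 g/mol.
M(FeCl3) = 55.85 + 3(35.45) = 162.20 g/mol.
n(NaCl) = 386.00 g / 58.44 g/mol = 6.6051 mol.
From the equation the NaCl:FeCl3 mole ratio is 3:1, so n(FeCl3) = 6.6051 × 1/3 = 2.2017 mol.
Mass of FeCl3 = 2.2017 mol × 162.20 g/mol = 357.11 g.

357.1 g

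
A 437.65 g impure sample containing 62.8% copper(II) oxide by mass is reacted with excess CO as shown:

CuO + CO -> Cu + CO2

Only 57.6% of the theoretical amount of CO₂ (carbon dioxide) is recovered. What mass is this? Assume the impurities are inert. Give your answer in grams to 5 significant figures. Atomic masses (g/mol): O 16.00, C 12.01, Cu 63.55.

Pure CuO available = 437.65 g × 0.628 = 274.844 g.
M(CuO) = 63.55 + 16.00 = 79.55 g/mol.
M(CO2) = 12.01 + 2(16.00) = 44.01 g/mol.
n(CuO) = 274.844 g / 79.55 g/mol = 3.45499 mol.
From the equation the CuO:CO2 mole ratio is 1:1, so n(CO2) = 3.45499 × 1/1 = 3.45499 mol.
Mass of CO2 = 3.45499 mol × 44.01 g/mol = 152.054 g.
Actual mass collected = 152.054 g × 0.576 = 87.5831 g.

87.583 g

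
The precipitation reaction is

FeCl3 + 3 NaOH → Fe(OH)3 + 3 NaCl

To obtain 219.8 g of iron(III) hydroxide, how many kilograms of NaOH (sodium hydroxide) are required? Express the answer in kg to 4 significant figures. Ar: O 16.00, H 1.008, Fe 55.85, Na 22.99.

0.2468 kg

M(Fe(OH)3) = 55.85 + 3(16.00) + 3(1.008) = 106.874 g/mol.
M(NaOH) = 22.99 + 16.00 + 1.008 = 39.998 g/mol.
n(Fe(OH)3) = 219.80 g / 106.874 g/mol = 2.0566 mol.
From the equation the Fe(OH)3:NaOH mole ratio is 1:3, so n(NaOH) = 2.0566 × 3/1 = 6.1699 mol.
Mass of NaOH = 6.1699 mol × 39.998 g/mol = 246.78 g.
Converting to kg: 246.78 g = 0.2468 kg.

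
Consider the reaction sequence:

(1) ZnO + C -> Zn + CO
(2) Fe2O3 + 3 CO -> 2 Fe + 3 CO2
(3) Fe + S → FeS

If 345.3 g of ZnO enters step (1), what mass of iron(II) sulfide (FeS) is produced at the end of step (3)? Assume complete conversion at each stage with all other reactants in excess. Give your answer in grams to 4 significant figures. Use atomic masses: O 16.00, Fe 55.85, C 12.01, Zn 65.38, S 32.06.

248.7 g

M(ZnO) = 65.38 + 16.00 = 81.38 g/mol.
M(FeS) = 55.85 + 32.06 = 87.91 g/mol.
n(ZnO) = 345.3 / 81.38 = 4.2431 mol.
Reaction (1): ZnO→CO ratio 1:1 ⇒ n(CO) = 4.2431 mol.
Reaction (2): CO→Fe ratio 3:2 ⇒ n(Fe) = 2.8287 mol.
Reaction (3): Fe→FeS ratio 1:1 ⇒ n(FeS) = 2.8287 mol.
Mass of FeS = 2.8287 × 87.91 = 248.67 g.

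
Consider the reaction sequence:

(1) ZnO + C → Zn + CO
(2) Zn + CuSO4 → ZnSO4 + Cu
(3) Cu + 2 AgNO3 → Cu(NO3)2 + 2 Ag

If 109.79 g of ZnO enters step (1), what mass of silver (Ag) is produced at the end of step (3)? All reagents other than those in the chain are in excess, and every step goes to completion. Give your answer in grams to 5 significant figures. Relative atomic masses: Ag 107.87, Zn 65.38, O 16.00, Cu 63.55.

M(ZnO) = 65.38 + 16.00 = 81.38 g/mol.
M(Ag) = 107.87 g/mol.
n(ZnO) = 109.79 / 81.38 = 1.34910 mol.
Reaction (1): ZnO→Zn ratio 1:1 ⇒ n(Zn) = 1.34910 mol.
Reaction (2): Zn→Cu ratio 1:1 ⇒ n(Cu) = 1.34910 mol.
Reaction (3): Cu→Ag ratio 1:2 ⇒ n(Ag) = 2.69821 mol.
Mass of Ag = 2.69821 × 107.87 = 291.055 g.

291.06 g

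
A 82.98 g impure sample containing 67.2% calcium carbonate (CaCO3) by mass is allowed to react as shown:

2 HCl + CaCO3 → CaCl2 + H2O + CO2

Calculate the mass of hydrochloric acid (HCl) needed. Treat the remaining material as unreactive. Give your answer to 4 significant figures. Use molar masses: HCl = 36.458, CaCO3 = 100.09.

Mass of pure CaCO3 = 82.98 g × 0.672 = 55.763 g.
n(CaCO3) = 55.763 g / 100.09 g/mol = 0.55712 mol.
From the equation the CaCO3:HCl mole ratio is 1:2, so n(HCl) = 0.55712 × 2/1 = 1.1142 mol.
Mass of HCl = 1.1142 mol × 36.458 g/mol = 40.623 g.

40.62 g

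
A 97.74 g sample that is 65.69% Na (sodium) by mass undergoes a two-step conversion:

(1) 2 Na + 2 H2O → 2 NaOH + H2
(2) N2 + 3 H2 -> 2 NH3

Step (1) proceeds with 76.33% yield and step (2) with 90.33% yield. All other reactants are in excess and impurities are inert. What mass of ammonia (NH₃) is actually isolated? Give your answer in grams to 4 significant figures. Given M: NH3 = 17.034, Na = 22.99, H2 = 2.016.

Pure Na = 97.74 × 0.6569 = 64.205 g.
n(Na) = 64.205 / 22.99 = 2.7928 mol.
Step 1 (Na:H2 = 2:1): theoretical n(H2) = 1.3964 mol; at 76.33% yield, n(H2) = 1.0659 mol.
Step 2 (H2:NH3 = 3:2): theoretical n(NH3) = 0.71057 mol, so theoretical mass = 0.71057 × 17.034 = 12.104 g.
At 90.33% yield, actual mass of NH3 = 12.104 × 0.9033 = 10.933 g.

10.93 g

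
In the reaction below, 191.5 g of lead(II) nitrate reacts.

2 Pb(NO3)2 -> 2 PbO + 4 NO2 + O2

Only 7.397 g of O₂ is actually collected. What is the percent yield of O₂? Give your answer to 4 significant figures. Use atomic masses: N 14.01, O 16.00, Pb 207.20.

79.96 %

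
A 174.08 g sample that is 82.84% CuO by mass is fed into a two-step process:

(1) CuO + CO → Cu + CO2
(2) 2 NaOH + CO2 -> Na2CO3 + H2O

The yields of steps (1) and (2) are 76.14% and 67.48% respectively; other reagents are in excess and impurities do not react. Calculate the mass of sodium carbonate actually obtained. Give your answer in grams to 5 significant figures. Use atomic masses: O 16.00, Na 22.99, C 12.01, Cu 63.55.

Pure CuO = 174.08 × 0.8284 = 144.208 g.
M(CuO) = 63.55 + 16.00 = 79.55 g/mol.
M(Na2CO3) = 2(22.99) + 12.01 + 3(16.00) = 105.99 g/mol.
n(CuO) = 144.208 / 79.55 = 1.81280 mol.
Step 1 (CuO:CO2 = 1:1): theoretical n(CO2) = 1.81280 mol; at 76.14% yield, n(CO2) = 1.38026 mol.
Step 2 (CO2:Na2CO3 = 1:1): theoretical n(Na2CO3) = 1.38026 mol, so theoretical mass = 1.38026 × 105.99 = 146.294 g.
At 67.48% yield, actual mass of Na2CO3 = 146.294 × 0.6748 = 98.7192 g.

98.719 g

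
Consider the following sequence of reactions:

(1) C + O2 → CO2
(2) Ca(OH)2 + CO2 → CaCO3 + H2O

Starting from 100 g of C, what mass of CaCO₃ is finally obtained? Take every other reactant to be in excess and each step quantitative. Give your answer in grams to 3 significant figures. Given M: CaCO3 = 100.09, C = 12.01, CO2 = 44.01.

833 g

n(C) = 100.0 / 12.01 = 8.326 mol.
Step 1 gives a 1:1 ratio of C to CO2, so n(CO2) = 8.326 mol.
In step 2 the CO2:CaCO3 ratio is 1:1, so n(CaCO3) = 8.326 mol.
Mass of CaCO3 = 8.326 × 100.09 = 833.4 g.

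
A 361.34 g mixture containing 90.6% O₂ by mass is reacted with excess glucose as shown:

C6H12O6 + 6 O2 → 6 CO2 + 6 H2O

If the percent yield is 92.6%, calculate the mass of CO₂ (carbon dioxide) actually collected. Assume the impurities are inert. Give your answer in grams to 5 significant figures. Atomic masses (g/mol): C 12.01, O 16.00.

Pure O2 available = 361.34 g × 0.906 = 327.374 g.
M(O2) = 2(16.00) = 32.00 g/mol.
M(CO2) = 12.01 + 2(16.00) = 44.01 g/mol.
n(O2) = 327.374 g / 32.00 g/mol = 10.2304 mol.
From the equation the O2:CO2 mole ratio is 6:6, so n(CO2) = 10.2304 × 6/6 = 10.2304 mol.
Mass of CO2 = 10.2304 mol × 44.01 g/mol = 450.242 g.
Actual mass collected = 450.242 g × 0.926 = 416.924 g.

416.92 g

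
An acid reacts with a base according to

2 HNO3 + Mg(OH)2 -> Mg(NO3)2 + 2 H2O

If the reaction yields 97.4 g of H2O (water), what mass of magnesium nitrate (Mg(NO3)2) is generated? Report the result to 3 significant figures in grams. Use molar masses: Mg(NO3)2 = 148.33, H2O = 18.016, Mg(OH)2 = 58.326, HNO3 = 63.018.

n(H2O) = 97.40 g / 18.016 g/mol = 5.406 mol.
From the equation the H2O:Mg(NO3)2 mole ratio is 2:1, so n(Mg(NO3)2) = 5.406 × 1/2 = 2.703 mol.
Mass of Mg(NO3)2 = 2.703 mol × 148.33 g/mol = 401.0 g.

401 g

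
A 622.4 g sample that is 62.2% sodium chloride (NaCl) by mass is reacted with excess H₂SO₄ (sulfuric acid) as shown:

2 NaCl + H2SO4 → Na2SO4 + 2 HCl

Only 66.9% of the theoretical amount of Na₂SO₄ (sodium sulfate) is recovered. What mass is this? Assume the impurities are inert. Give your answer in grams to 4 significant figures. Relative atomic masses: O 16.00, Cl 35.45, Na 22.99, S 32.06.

Pure NaCl available = 622.4 g × 0.622 = 387.13 g.
M(NaCl) = 22.99 + 35.45 = 58.44 g/mol.
M(Na2SO4) = 2(22.99) + 32.06 + 4(16.00) = 142.04 g/mol.
n(NaCl) = 387.13 g / 58.44 g/mol = 6.6244 mol.
From the equation the NaCl:Na2SO4 mole ratio is 2:1, so n(Na2SO4) = 6.6244 × 1/2 = 3.3122 mol.
Mass of Na2SO4 = 3.3122 mol × 142.04 g/mol = 470.47 g.
Actual mass collected = 470.47 g × 0.669 = 314.74 g.

314.7 g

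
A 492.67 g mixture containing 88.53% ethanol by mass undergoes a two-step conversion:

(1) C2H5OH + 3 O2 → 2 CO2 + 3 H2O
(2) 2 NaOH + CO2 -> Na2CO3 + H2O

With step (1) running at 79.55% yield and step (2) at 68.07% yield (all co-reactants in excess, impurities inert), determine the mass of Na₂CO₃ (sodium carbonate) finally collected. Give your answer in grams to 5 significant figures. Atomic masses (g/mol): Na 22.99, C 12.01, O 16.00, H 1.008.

1086.8 g

Pure C2H5OH = 492.67 × 0.8853 = 436.161 g.
M(C2H5OH) = 2(12.01) + 6(1.008) + 16.00 = 46.068 g/mol.
M(Na2CO3) = 2(22.99) + 12.01 + 3(16.00) = 105.99 g/mol.
n(C2H5OH) = 436.161 / 46.068 = 9.46776 mol.
Step 1 (C2H5OH:CO2 = 1:2): theoretical n(CO2) = 18.9355 mol; at 79.55% yield, n(CO2) = 15.0632 mol.
Step 2 (CO2:Na2CO3 = 1:1): theoretical n(Na2CO3) = 15.0632 mol, so theoretical mass = 15.0632 × 105.99 = 1596.55 g.
At 68.07% yield, actual mass of Na2CO3 = 1596.55 × 0.6807 = 1086.77 g.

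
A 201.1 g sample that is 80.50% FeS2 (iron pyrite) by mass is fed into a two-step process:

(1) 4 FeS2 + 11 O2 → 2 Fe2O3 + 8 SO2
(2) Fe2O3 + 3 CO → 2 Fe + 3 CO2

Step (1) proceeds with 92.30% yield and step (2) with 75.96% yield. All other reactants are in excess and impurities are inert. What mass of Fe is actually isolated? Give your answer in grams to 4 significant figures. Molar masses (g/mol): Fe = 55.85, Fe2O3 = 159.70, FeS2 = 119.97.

52.84 g

Pure FeS2 = 201.1 × 0.8050 = 161.89 g.
n(FeS2) = 161.89 / 119.97 = 1.3494 mol.
Step 1 (FeS2:Fe2O3 = 4:2): theoretical n(Fe2O3) = 0.67469 mol; at 92.30% yield, n(Fe2O3) = 0.62274 mol.
Step 2 (Fe2O3:Fe = 1:2): theoretical n(Fe) = 1.2455 mol, so theoretical mass = 1.2455 × 55.85 = 69.560 g.
At 75.96% yield, actual mass of Fe = 69.560 × 0.7596 = 52.838 g.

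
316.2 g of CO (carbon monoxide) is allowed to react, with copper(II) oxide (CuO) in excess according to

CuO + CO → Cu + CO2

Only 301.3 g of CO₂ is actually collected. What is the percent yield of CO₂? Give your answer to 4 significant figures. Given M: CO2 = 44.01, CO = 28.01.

60.65 %

n(CO) = 316.20 g / 28.01 g/mol = 11.289 mol.
From the equation the CO:CO2 mole ratio is 1:1, so n(CO2) = 11.289 × 1/1 = 11.289 mol.
Mass of CO2 = 11.289 mol × 44.01 g/mol = 496.82 g.
This is the theoretical yield. Percent yield = 301.3 g / 496.82 g × 100% = 60.646%.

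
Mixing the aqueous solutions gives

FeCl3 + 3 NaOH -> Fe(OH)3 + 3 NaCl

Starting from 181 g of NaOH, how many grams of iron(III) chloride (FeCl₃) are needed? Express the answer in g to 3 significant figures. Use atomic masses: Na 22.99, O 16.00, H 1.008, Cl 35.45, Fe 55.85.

245 g

M(NaOH) = 22.99 + 16.00 + 1.008 = 39.998 g/mol.
M(FeCl3) = 55.85 + 3(35.45) = 162.20 g/mol.
n(NaOH) = 181.0 g / 39.998 g/mol = 4.525 mol.
From the equation the NaOH:FeCl3 mole ratio is 3:1, so n(FeCl3) = 4.525 × 1/3 = 1.508 mol.
Mass of FeCl3 = 1.508 mol × 162.20 g/mol = 244.7 g.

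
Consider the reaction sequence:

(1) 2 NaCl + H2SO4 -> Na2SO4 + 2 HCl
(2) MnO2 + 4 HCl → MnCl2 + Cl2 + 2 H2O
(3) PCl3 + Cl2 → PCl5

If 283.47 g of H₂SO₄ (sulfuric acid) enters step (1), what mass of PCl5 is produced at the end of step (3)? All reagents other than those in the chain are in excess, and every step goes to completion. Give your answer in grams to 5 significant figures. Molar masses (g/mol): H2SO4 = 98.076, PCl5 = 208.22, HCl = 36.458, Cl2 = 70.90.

300.91 g

n(H2SO4) = 283.47 / 98.076 = 2.89031 mol.
Reaction (1): H2SO4→HCl ratio 1:2 ⇒ n(HCl) = 5.78062 mol.
Reaction (2): HCl→Cl2 ratio 4:1 ⇒ n(Cl2) = 1.44515 mol.
Reaction (3): Cl2→PCl5 ratio 1:1 ⇒ n(PCl5) = 1.44515 mol.
Mass of PCl5 = 1.44515 × 208.22 = 300.910 g.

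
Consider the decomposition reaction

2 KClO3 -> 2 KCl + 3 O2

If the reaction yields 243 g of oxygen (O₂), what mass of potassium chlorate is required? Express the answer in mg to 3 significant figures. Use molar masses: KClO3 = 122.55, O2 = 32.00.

n(O2) = 243.0 g / 32.00 g/mol = 7.594 mol.
From the equation the O2:KClO3 mole ratio is 3:2, so n(KClO3) = 7.594 × 2/3 = 5.062 mol.
Mass of KClO3 = 5.062 mol × 122.55 g/mol = 620.4 g.
Converting to mg: 620.4 g = 620000 mg.

620000 mg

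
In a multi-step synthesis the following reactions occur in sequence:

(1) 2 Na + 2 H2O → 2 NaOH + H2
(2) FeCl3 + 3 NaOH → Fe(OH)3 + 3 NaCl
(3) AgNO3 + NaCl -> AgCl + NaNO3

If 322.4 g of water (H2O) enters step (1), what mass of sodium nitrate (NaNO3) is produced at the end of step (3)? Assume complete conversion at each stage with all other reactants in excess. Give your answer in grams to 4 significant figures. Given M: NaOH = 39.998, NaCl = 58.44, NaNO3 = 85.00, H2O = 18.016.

1521 g

n(H2O) = 322.4 / 18.016 = 17.895 mol.
Reaction (1): H2O→NaOH ratio 2:2 ⇒ n(NaOH) = 17.895 mol.
Reaction (2): NaOH→NaCl ratio 3:3 ⇒ n(NaCl) = 17.895 mol.
Reaction (3): NaCl→NaNO3 ratio 1:1 ⇒ n(NaNO3) = 17.895 mol.
Mass of NaNO3 = 17.895 × 85.00 = 1521.1 g.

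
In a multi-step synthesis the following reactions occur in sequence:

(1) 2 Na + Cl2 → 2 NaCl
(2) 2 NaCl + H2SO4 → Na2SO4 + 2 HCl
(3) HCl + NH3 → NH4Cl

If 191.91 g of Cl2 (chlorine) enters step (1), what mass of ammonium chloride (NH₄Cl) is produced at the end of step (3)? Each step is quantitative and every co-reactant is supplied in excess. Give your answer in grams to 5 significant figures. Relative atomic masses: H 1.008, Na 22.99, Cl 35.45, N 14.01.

M(Cl2) = 2(35.45) = 70.90 g/mol.
M(NH4Cl) = 14.01 + 4(1.008) + 35.45 = 53.492 g/mol.
n(Cl2) = 191.91 / 70.90 = 2.70677 mol.
Reaction (1): Cl2→NaCl ratio 1:2 ⇒ n(NaCl) = 5.41354 mol.
Reaction (2): NaCl→HCl ratio 2:2 ⇒ n(HCl) = 5.41354 mol.
Reaction (3): HCl→NH4Cl ratio 1:1 ⇒ n(NH4Cl) = 5.41354 mol.
Mass of NH4Cl = 5.41354 × 53.492 = 289.581 g.

289.58 g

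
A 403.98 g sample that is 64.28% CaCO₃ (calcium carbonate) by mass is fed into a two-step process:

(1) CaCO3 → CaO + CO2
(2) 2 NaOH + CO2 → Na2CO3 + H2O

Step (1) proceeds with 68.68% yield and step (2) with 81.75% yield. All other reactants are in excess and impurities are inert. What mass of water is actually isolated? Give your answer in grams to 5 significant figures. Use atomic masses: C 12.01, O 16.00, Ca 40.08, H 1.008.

Pure CaCO3 = 403.98 × 0.6428 = 259.678 g.
M(CaCO3) = 40.08 + 12.01 + 3(16.00) = 100.09 g/mol.
M(H2O) = 2(1.008) + 16.00 = 18.016 g/mol.
n(CaCO3) = 259.678 / 100.09 = 2.59445 mol.
Step 1 (CaCO3:CO2 = 1:1): theoretical n(CO2) = 2.59445 mol; at 68.68% yield, n(CO2) = 1.78187 mol.
Step 2 (CO2:H2O = 1:1): theoretical n(H2O) = 1.78187 mol, so theoretical mass = 1.78187 × 18.016 = 32.1021 g.
At 81.75% yield, actual mass of H2O = 32.1021 × 0.8175 = 26.2435 g.

26.243 g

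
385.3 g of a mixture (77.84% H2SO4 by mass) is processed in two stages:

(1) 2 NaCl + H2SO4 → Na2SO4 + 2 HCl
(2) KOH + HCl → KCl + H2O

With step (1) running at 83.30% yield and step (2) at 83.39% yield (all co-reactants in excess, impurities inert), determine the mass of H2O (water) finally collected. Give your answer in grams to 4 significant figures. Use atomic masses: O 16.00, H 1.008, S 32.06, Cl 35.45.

76.54 g

Pure H2SO4 = 385.3 × 0.7784 = 299.92 g.
M(H2SO4) = 2(1.008) + 32.06 + 4(16.00) = 98.076 g/mol.
M(H2O) = 2(1.008) + 16.00 = 18.016 g/mol.
n(H2SO4) = 299.92 / 98.076 = 3.0580 mol.
Step 1 (H2SO4:HCl = 1:2): theoretical n(HCl) = 6.1160 mol; at 83.30% yield, n(HCl) = 5.0946 mol.
Step 2 (HCl:H2O = 1:1): theoretical n(H2O) = 5.0946 mol, so theoretical mass = 5.0946 × 18.016 = 91.785 g.
At 83.39% yield, actual mass of H2O = 91.785 × 0.8339 = 76.540 g.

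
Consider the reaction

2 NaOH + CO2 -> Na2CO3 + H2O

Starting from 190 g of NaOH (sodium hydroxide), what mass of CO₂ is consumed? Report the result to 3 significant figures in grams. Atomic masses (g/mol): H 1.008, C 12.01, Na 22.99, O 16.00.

105 g

M(NaOH) = 22.99 + 16.00 + 1.008 = 39.998 g/mol.
M(CO2) = 12.01 + 2(16.00) = 44.01 g/mol.
n(NaOH) = 190.0 g / 39.998 g/mol = 4.750 mol.
From the equation the NaOH:CO2 mole ratio is 2:1, so n(CO2) = 4.750 × 1/2 = 2.375 mol.
Mass of CO2 = 2.375 mol × 44.01 g/mol = 104.5 g.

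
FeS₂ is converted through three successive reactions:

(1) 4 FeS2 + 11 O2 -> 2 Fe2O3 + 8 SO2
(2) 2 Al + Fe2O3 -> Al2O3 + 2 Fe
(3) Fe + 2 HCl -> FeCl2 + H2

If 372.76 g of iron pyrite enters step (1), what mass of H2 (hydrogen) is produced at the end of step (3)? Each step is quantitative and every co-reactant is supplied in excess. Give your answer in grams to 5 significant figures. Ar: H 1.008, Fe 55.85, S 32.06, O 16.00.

6.2639 g

M(FeS2) = 55.85 + 2(32.06) = 119.97 g/mol.
M(H2) = 2(1.008) = 2.016 g/mol.
n(FeS2) = 372.76 / 119.97 = 3.10711 mol.
Reaction (1): FeS2→Fe2O3 ratio 4:2 ⇒ n(Fe2O3) = 1.55356 mol.
Reaction (2): Fe2O3→Fe ratio 1:2 ⇒ n(Fe) = 3.10711 mol.
Reaction (3): Fe→H2 ratio 1:1 ⇒ n(H2) = 3.10711 mol.
Mass of H2 = 3.10711 × 2.016 = 6.26393 g.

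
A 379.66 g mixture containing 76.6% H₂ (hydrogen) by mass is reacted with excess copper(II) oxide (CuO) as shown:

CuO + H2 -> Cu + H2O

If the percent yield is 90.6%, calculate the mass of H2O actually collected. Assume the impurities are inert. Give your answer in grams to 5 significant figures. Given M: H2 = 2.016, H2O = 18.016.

Pure H2 available = 379.66 g × 0.766 = 290.820 g.
n(H2) = 290.820 g / 2.016 g/mol = 144.256 mol.
From the equation the H2:H2O mole ratio is 1:1, so n(H2O) = 144.256 × 1/1 = 144.256 mol.
Mass of H2O = 144.256 mol × 18.016 g/mol = 2598.91 g.
Actual mass collected = 2598.91 g × 0.906 = 2354.61 g.

2354.6 g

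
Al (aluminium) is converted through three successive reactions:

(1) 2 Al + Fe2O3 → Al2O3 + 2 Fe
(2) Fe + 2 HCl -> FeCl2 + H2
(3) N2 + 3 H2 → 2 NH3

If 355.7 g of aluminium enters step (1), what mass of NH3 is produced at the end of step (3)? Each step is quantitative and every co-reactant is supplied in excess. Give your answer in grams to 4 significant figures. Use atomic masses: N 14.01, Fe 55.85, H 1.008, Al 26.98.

149.7 g

M(Al) = 26.98 g/mol.
M(NH3) = 14.01 + 3(1.008) = 17.034 g/mol.
n(Al) = 355.7 / 26.98 = 13.184 mol.
Reaction (1): Al→Fe ratio 2:2 ⇒ n(Fe) = 13.184 mol.
Reaction (2): Fe→H2 ratio 1:1 ⇒ n(H2) = 13.184 mol.
Reaction (3): H2→NH3 ratio 3:2 ⇒ n(NH3) = 8.7892 mol.
Mass of NH3 = 8.7892 × 17.034 = 149.72 g.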